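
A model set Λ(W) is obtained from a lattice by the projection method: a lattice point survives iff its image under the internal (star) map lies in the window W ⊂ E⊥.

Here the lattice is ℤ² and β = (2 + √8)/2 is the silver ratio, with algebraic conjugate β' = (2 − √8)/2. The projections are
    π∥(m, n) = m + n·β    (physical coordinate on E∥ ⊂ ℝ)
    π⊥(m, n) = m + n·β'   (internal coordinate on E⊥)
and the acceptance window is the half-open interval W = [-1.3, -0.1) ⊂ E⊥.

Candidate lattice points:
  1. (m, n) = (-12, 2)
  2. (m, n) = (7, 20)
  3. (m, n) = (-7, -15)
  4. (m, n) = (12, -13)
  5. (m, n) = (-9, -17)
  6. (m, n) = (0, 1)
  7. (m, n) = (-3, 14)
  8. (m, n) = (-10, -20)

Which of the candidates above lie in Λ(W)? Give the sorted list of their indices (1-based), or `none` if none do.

2, 3, 6

Numerically β ≈ 2.4142 and β' = −1/β ≈ -0.4142.
candidate 1: (m,n)=(-12,2) → π∥ = -12+2·β ≈ -7.1716, π⊥ = -12+2·β' ≈ -12.8284 ∉ [-1.3, -0.1) ⇒ out
candidate 2: (m,n)=(7,20) → π∥ = 7+20·β ≈ 55.2843, π⊥ = 7+20·β' ≈ -1.2843 ∈ [-1.3, -0.1) ⇒ IN Λ
candidate 3: (m,n)=(-7,-15) → π∥ = -7-15·β ≈ -43.2132, π⊥ = -7-15·β' ≈ -0.7868 ∈ [-1.3, -0.1) ⇒ IN Λ
candidate 4: (m,n)=(12,-13) → π∥ = 12-13·β ≈ -19.3848, π⊥ = 12-13·β' ≈ 17.3848 ∉ [-1.3, -0.1) ⇒ out
candidate 5: (m,n)=(-9,-17) → π∥ = -9-17·β ≈ -50.0416, π⊥ = -9-17·β' ≈ -1.9584 ∉ [-1.3, -0.1) ⇒ out
candidate 6: (m,n)=(0,1) → π∥ = 0+1·β ≈ 2.4142, π⊥ = 0+1·β' ≈ -0.4142 ∈ [-1.3, -0.1) ⇒ IN Λ
candidate 7: (m,n)=(-3,14) → π∥ = -3+14·β ≈ 30.7990, π⊥ = -3+14·β' ≈ -8.7990 ∉ [-1.3, -0.1) ⇒ out
candidate 8: (m,n)=(-10,-20) → π∥ = -10-20·β ≈ -58.2843, π⊥ = -10-20·β' ≈ -1.7157 ∉ [-1.3, -0.1) ⇒ out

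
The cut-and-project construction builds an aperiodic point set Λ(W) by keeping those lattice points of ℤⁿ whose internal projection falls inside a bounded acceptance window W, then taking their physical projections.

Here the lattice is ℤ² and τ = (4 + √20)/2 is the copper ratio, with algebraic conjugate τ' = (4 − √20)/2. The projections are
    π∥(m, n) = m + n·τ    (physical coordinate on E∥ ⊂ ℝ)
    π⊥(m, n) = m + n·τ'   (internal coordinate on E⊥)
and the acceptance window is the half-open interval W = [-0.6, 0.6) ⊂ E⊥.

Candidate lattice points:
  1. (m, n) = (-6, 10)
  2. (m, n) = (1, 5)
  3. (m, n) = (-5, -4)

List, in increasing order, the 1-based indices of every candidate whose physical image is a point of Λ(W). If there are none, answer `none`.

2

Numerically τ ≈ 4.23607 and τ' = −1/τ ≈ -0.23607.
#1 (-6,10): internal coord -6 + (10)·τ' = -8.36068; -8.36068 ∉ [-0.6, 0.6) → out
#2 (1,5): internal coord 1 + (5)·τ' = -0.18034; -0.18034 ∈ [-0.6, 0.6) → IN Λ
#3 (-5,-4): internal coord -5 + (-4)·τ' = -4.05573; -4.05573 ∉ [-0.6, 0.6) → out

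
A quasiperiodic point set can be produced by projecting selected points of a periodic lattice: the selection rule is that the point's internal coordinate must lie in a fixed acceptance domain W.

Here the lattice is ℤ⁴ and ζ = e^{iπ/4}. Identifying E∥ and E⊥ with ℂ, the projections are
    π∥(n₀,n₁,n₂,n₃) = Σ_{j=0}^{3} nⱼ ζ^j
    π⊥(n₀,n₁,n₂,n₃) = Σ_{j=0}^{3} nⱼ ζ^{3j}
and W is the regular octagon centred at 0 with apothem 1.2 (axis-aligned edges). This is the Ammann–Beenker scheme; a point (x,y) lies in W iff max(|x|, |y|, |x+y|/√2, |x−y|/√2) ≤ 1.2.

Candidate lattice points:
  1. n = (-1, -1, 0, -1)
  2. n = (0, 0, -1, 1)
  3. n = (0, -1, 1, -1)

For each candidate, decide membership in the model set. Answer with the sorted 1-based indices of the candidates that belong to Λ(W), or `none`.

With ζ = e^{iπ/4} the internal vectors are ζ^0,ζ^3,ζ^6,ζ^9.
#1 (-1, -1, 0, -1): internal (-1.000000, -1.414214); octagon support 1.707107 vs apothem 1.2 → ∉ W
#2 (0, 0, -1, 1): internal (0.707107, 1.707107); octagon support 1.707107 vs apothem 1.2 → ∉ W
#3 (0, -1, 1, -1): internal (0.000000, -2.414214); octagon support 2.414214 vs apothem 1.2 → ∉ W

none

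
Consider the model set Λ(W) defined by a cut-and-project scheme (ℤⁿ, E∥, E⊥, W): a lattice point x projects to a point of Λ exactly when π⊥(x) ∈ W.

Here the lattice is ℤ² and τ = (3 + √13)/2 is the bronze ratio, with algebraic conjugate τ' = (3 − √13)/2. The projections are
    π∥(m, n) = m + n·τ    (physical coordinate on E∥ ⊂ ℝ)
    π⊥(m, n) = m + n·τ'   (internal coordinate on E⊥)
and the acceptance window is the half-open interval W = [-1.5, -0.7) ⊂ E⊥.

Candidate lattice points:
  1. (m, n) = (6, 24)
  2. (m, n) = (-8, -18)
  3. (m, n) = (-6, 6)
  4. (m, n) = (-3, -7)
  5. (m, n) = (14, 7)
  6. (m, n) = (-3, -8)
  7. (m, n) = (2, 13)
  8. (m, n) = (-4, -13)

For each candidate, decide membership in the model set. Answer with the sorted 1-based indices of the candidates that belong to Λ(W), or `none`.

1, 4

Compute τ' = (3−√13)/2 = -0.302776, so π⊥(m,n) = m -0.302776·n.
candidate 1: (m,n)=(6,24) → π∥ = 6+24·τ ≈ 85.266615, π⊥ = 6+24·τ' ≈ -1.266615 ∈ [-1.5, -0.7) ⇒ IN Λ
candidate 2: (m,n)=(-8,-18) → π∥ = -8-18·τ ≈ -67.449961, π⊥ = -8-18·τ' ≈ -2.550039 ∉ [-1.5, -0.7) ⇒ out
candidate 3: (m,n)=(-6,6) → π∥ = -6+6·τ ≈ 13.816654, π⊥ = -6+6·τ' ≈ -7.816654 ∉ [-1.5, -0.7) ⇒ out
candidate 4: (m,n)=(-3,-7) → π∥ = -3-7·τ ≈ -26.119429, π⊥ = -3-7·τ' ≈ -0.880571 ∈ [-1.5, -0.7) ⇒ IN Λ
candidate 5: (m,n)=(14,7) → π∥ = 14+7·τ ≈ 37.119429, π⊥ = 14+7·τ' ≈ 11.880571 ∉ [-1.5, -0.7) ⇒ out
candidate 6: (m,n)=(-3,-8) → π∥ = -3-8·τ ≈ -29.422205, π⊥ = -3-8·τ' ≈ -0.577795 ∉ [-1.5, -0.7) ⇒ out
candidate 7: (m,n)=(2,13) → π∥ = 2+13·τ ≈ 44.936083, π⊥ = 2+13·τ' ≈ -1.936083 ∉ [-1.5, -0.7) ⇒ out
candidate 8: (m,n)=(-4,-13) → π∥ = -4-13·τ ≈ -46.936083, π⊥ = -4-13·τ' ≈ -0.063917 ∉ [-1.5, -0.7) ⇒ out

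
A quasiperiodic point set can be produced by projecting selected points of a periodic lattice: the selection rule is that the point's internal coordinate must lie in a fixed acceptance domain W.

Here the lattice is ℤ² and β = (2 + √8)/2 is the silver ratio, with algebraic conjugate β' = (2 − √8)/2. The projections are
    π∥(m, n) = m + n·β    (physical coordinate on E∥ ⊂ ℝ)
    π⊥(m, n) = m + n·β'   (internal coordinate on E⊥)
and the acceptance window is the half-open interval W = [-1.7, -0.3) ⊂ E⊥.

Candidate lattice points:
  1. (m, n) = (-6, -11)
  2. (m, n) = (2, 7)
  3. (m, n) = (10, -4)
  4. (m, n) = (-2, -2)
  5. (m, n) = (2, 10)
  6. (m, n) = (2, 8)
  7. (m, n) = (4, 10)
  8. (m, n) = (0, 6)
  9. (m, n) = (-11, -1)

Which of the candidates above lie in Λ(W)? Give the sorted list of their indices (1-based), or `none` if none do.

1, 2, 4, 6

Compute β' = (2−√8)/2 = -0.4142, so π⊥(m,n) = m -0.4142·n.
[1] lift (-6,-11): star map gives -1.4437; window check -1.7 ≤ -1.4437 < -0.3 is true → IN Λ
[2] lift (2,7): star map gives -0.8995; window check -1.7 ≤ -0.8995 < -0.3 is true → IN Λ
[3] lift (10,-4): star map gives 11.6569; window check -1.7 ≤ 11.6569 < -0.3 is false → out
[4] lift (-2,-2): star map gives -1.1716; window check -1.7 ≤ -1.1716 < -0.3 is true → IN Λ
[5] lift (2,10): star map gives -2.1421; window check -1.7 ≤ -2.1421 < -0.3 is false → out
[6] lift (2,8): star map gives -1.3137; window check -1.7 ≤ -1.3137 < -0.3 is true → IN Λ
[7] lift (4,10): star map gives -0.1421; window check -1.7 ≤ -0.1421 < -0.3 is false → out
[8] lift (0,6): star map gives -2.4853; window check -1.7 ≤ -2.4853 < -0.3 is false → out
[9] lift (-11,-1): star map gives -10.5858; window check -1.7 ≤ -10.5858 < -0.3 is false → out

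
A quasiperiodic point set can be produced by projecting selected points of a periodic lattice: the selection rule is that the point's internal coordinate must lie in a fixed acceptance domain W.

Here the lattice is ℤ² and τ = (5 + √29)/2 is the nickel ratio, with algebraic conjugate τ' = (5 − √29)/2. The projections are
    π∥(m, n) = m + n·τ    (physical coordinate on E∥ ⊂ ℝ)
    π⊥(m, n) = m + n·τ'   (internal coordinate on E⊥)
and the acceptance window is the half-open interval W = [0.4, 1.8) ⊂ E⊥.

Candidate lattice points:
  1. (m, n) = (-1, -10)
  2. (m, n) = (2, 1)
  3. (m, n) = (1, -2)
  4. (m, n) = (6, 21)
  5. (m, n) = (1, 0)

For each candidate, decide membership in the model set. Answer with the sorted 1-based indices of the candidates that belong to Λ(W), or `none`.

1, 3, 5

τ' = (5−√29)/2 ≈ -0.192582.
candidate 1: (m,n)=(-1,-10) → π∥ = -1-10·τ ≈ -52.925824, π⊥ = -1-10·τ' ≈ 0.925824 ∈ [0.4, 1.8) ⇒ IN Λ
candidate 2: (m,n)=(2,1) → π∥ = 2+1·τ ≈ 7.192582, π⊥ = 2+1·τ' ≈ 1.807418 ∉ [0.4, 1.8) ⇒ out
candidate 3: (m,n)=(1,-2) → π∥ = 1-2·τ ≈ -9.385165, π⊥ = 1-2·τ' ≈ 1.385165 ∈ [0.4, 1.8) ⇒ IN Λ
candidate 4: (m,n)=(6,21) → π∥ = 6+21·τ ≈ 115.044230, π⊥ = 6+21·τ' ≈ 1.955770 ∉ [0.4, 1.8) ⇒ out
candidate 5: (m,n)=(1,0) → π∥ = 1+0·τ ≈ 1.000000, π⊥ = 1+0·τ' ≈ 1.000000 ∈ [0.4, 1.8) ⇒ IN Λ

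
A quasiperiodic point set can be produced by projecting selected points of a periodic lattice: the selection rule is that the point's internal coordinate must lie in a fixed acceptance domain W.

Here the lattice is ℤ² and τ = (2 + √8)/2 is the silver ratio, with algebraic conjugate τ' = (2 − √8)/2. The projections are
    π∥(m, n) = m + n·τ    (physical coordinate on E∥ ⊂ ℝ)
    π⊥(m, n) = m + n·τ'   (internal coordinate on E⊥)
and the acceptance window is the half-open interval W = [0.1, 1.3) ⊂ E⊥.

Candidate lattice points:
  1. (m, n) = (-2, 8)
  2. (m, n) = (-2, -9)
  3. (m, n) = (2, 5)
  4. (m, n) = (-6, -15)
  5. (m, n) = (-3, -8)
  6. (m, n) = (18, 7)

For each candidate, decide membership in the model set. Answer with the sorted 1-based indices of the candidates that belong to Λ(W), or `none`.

4, 5

τ' = (2−√8)/2 ≈ -0.41421.
#1 (-2,8): internal coord -2 + (8)·τ' = -5.31371; -5.31371 ∉ [0.1, 1.3) → out
#2 (-2,-9): internal coord -2 + (-9)·τ' = +1.72792; +1.72792 ∉ [0.1, 1.3) → out
#3 (2,5): internal coord 2 + (5)·τ' = -0.07107; -0.07107 ∉ [0.1, 1.3) → out
#4 (-6,-15): internal coord -6 + (-15)·τ' = +0.21320; +0.21320 ∈ [0.1, 1.3) → IN Λ
#5 (-3,-8): internal coord -3 + (-8)·τ' = +0.31371; +0.31371 ∈ [0.1, 1.3) → IN Λ
#6 (18,7): internal coord 18 + (7)·τ' = +15.10051; +15.10051 ∉ [0.1, 1.3) → out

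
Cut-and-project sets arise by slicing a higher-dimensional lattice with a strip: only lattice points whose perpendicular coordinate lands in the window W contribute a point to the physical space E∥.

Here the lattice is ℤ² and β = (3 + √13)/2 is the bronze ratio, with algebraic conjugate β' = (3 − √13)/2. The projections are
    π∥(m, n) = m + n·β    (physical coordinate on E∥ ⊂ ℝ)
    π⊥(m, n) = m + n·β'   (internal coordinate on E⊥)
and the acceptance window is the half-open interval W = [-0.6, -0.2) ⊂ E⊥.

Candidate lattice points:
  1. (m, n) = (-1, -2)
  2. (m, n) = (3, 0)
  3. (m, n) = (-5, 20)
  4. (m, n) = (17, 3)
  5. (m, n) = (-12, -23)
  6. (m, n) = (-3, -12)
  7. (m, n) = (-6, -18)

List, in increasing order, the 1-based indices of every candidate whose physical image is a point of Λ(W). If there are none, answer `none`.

1, 7

β' = (3−√13)/2 ≈ -0.3028.
candidate 1: (m,n)=(-1,-2) → π∥ = -1-2·β ≈ -7.6056, π⊥ = -1-2·β' ≈ -0.3944 ∈ [-0.6, -0.2) ⇒ IN Λ
candidate 2: (m,n)=(3,0) → π∥ = 3+0·β ≈ 3.0000, π⊥ = 3+0·β' ≈ 3.0000 ∉ [-0.6, -0.2) ⇒ out
candidate 3: (m,n)=(-5,20) → π∥ = -5+20·β ≈ 61.0555, π⊥ = -5+20·β' ≈ -11.0555 ∉ [-0.6, -0.2) ⇒ out
candidate 4: (m,n)=(17,3) → π∥ = 17+3·β ≈ 26.9083, π⊥ = 17+3·β' ≈ 16.0917 ∉ [-0.6, -0.2) ⇒ out
candidate 5: (m,n)=(-12,-23) → π∥ = -12-23·β ≈ -87.9638, π⊥ = -12-23·β' ≈ -5.0362 ∉ [-0.6, -0.2) ⇒ out
candidate 6: (m,n)=(-3,-12) → π∥ = -3-12·β ≈ -42.6333, π⊥ = -3-12·β' ≈ 0.6333 ∉ [-0.6, -0.2) ⇒ out
candidate 7: (m,n)=(-6,-18) → π∥ = -6-18·β ≈ -65.4500, π⊥ = -6-18·β' ≈ -0.5500 ∈ [-0.6, -0.2) ⇒ IN Λ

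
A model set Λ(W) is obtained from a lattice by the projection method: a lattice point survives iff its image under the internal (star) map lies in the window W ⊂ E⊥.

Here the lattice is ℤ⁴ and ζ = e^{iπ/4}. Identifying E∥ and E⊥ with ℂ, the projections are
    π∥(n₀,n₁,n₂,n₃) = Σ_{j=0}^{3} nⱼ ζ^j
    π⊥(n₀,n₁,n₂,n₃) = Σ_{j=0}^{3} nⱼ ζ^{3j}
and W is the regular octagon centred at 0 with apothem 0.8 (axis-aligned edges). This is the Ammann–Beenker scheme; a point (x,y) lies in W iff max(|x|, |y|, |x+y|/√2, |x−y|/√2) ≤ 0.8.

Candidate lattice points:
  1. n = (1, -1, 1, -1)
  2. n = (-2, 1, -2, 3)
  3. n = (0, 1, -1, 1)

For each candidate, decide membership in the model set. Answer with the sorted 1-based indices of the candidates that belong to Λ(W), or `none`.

none

With ζ = e^{iπ/4} the internal vectors are ζ^0,ζ^3,ζ^6,ζ^9.
candidate 1: n = (1, -1, 1, -1) → π⊥ ≈ (+1.00000, -2.41421); max(|x|,|y|,|x±y|/√2) = 2.41421 > 0.8 ⇒ ∉ W
candidate 2: n = (-2, 1, -2, 3) → π⊥ ≈ (-0.58579, +4.82843); max(|x|,|y|,|x±y|/√2) = 4.82843 > 0.8 ⇒ ∉ W
candidate 3: n = (0, 1, -1, 1) → π⊥ ≈ (+0.00000, +2.41421); max(|x|,|y|,|x±y|/√2) = 2.41421 > 0.8 ⇒ ∉ W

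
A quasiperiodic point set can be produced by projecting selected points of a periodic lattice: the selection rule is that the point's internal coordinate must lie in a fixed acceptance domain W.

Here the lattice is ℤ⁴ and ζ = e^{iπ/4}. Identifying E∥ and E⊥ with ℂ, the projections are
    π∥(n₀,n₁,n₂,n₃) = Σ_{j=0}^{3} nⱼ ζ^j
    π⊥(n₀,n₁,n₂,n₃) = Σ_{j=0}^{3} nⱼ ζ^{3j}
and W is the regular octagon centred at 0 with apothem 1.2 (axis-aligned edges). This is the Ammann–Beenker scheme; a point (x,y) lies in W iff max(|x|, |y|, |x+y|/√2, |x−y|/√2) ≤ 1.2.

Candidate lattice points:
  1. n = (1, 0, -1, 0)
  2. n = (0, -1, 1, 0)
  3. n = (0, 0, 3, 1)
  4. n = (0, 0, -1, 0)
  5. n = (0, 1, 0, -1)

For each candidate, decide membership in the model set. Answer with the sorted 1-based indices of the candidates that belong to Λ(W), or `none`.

Internal map: ζ^{3j} for j=0..3 gives (1,0), (−√2/2,√2/2), (0,−1), (√2/2,√2/2).
candidate 1: n = (1, 0, -1, 0) → π⊥ ≈ (+1.00000, +1.00000); max(|x|,|y|,|x±y|/√2) = 1.41421 > 1.2 ⇒ ∉ W
candidate 2: n = (0, -1, 1, 0) → π⊥ ≈ (+0.70711, -1.70711); max(|x|,|y|,|x±y|/√2) = 1.70711 > 1.2 ⇒ ∉ W
candidate 3: n = (0, 0, 3, 1) → π⊥ ≈ (+0.70711, -2.29289); max(|x|,|y|,|x±y|/√2) = 2.29289 > 1.2 ⇒ ∉ W
candidate 4: n = (0, 0, -1, 0) → π⊥ ≈ (+0.00000, +1.00000); max(|x|,|y|,|x±y|/√2) = 1.00000 ≤ 1.2 ⇒ ∈ W
candidate 5: n = (0, 1, 0, -1) → π⊥ ≈ (-1.41421, +0.00000); max(|x|,|y|,|x±y|/√2) = 1.41421 > 1.2 ⇒ ∉ W

4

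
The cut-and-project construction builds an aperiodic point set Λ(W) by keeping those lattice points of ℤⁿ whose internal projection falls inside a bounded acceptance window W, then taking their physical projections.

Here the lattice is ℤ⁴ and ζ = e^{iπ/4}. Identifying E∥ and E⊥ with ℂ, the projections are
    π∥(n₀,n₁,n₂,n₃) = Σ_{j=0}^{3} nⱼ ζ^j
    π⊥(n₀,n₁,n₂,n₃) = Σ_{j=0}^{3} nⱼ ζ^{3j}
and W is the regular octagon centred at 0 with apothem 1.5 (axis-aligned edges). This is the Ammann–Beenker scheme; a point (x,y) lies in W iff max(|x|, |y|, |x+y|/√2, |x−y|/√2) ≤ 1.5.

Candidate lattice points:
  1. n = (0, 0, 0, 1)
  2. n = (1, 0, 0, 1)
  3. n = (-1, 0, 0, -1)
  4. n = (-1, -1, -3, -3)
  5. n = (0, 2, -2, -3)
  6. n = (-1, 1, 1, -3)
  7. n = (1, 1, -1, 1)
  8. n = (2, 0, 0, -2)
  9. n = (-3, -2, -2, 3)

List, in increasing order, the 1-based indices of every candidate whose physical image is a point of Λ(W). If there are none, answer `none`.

1, 8

With ζ = e^{iπ/4} the internal vectors are ζ^0,ζ^3,ζ^6,ζ^9.
candidate 1: n = (0, 0, 0, 1) → π⊥ ≈ (+0.707107, +0.707107); max(|x|,|y|,|x±y|/√2) = 1.000000 ≤ 1.5 ⇒ ∈ W
candidate 2: n = (1, 0, 0, 1) → π⊥ ≈ (+1.707107, +0.707107); max(|x|,|y|,|x±y|/√2) = 1.707107 > 1.5 ⇒ ∉ W
candidate 3: n = (-1, 0, 0, -1) → π⊥ ≈ (-1.707107, -0.707107); max(|x|,|y|,|x±y|/√2) = 1.707107 > 1.5 ⇒ ∉ W
candidate 4: n = (-1, -1, -3, -3) → π⊥ ≈ (-2.414214, +0.171573); max(|x|,|y|,|x±y|/√2) = 2.414214 > 1.5 ⇒ ∉ W
candidate 5: n = (0, 2, -2, -3) → π⊥ ≈ (-3.535534, +1.292893); max(|x|,|y|,|x±y|/√2) = 3.535534 > 1.5 ⇒ ∉ W
candidate 6: n = (-1, 1, 1, -3) → π⊥ ≈ (-3.828427, -2.414214); max(|x|,|y|,|x±y|/√2) = 4.414214 > 1.5 ⇒ ∉ W
candidate 7: n = (1, 1, -1, 1) → π⊥ ≈ (+1.000000, +2.414214); max(|x|,|y|,|x±y|/√2) = 2.414214 > 1.5 ⇒ ∉ W
candidate 8: n = (2, 0, 0, -2) → π⊥ ≈ (+0.585786, -1.414214); max(|x|,|y|,|x±y|/√2) = 1.414214 ≤ 1.5 ⇒ ∈ W
candidate 9: n = (-3, -2, -2, 3) → π⊥ ≈ (+0.535534, +2.707107); max(|x|,|y|,|x±y|/√2) = 2.707107 > 1.5 ⇒ ∉ W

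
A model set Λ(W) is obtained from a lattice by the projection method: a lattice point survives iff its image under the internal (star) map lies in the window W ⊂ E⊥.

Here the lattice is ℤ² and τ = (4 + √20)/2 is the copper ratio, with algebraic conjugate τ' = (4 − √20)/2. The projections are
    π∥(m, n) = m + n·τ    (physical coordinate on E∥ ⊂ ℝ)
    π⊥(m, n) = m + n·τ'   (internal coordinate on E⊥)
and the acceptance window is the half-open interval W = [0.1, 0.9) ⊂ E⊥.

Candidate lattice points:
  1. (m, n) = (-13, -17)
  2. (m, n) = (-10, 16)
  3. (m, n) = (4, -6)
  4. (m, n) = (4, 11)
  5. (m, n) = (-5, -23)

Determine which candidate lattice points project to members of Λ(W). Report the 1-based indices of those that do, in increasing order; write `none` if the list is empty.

τ' = (4−√20)/2 ≈ -0.236068.
#1 (-13,-17): internal coord -13 + (-17)·τ' = -8.986844; -8.986844 ∉ [0.1, 0.9) → out
#2 (-10,16): internal coord -10 + (16)·τ' = -13.777088; -13.777088 ∉ [0.1, 0.9) → out
#3 (4,-6): internal coord 4 + (-6)·τ' = +5.416408; +5.416408 ∉ [0.1, 0.9) → out
#4 (4,11): internal coord 4 + (11)·τ' = +1.403252; +1.403252 ∉ [0.1, 0.9) → out
#5 (-5,-23): internal coord -5 + (-23)·τ' = +0.429563; +0.429563 ∈ [0.1, 0.9) → IN Λ

5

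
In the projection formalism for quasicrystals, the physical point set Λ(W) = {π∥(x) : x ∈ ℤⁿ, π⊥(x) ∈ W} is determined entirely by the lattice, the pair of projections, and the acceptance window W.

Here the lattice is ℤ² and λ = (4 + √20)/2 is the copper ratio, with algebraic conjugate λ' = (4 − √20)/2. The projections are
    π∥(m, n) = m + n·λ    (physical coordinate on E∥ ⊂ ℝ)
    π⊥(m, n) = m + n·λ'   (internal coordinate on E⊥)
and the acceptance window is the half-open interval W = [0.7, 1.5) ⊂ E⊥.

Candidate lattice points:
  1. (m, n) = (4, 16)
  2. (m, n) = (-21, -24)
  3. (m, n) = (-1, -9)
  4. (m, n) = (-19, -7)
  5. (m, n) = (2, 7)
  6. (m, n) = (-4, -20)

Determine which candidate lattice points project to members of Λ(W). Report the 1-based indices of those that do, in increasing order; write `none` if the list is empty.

Numerically λ ≈ 4.23607 and λ' = −1/λ ≈ -0.23607.
candidate 1: (m,n)=(4,16) → π∥ = 4+16·λ ≈ 71.77709, π⊥ = 4+16·λ' ≈ 0.22291 ∉ [0.7, 1.5) ⇒ out
candidate 2: (m,n)=(-21,-24) → π∥ = -21-24·λ ≈ -122.66563, π⊥ = -21-24·λ' ≈ -15.33437 ∉ [0.7, 1.5) ⇒ out
candidate 3: (m,n)=(-1,-9) → π∥ = -1-9·λ ≈ -39.12461, π⊥ = -1-9·λ' ≈ 1.12461 ∈ [0.7, 1.5) ⇒ IN Λ
candidate 4: (m,n)=(-19,-7) → π∥ = -19-7·λ ≈ -48.65248, π⊥ = -19-7·λ' ≈ -17.34752 ∉ [0.7, 1.5) ⇒ out
candidate 5: (m,n)=(2,7) → π∥ = 2+7·λ ≈ 31.65248, π⊥ = 2+7·λ' ≈ 0.34752 ∉ [0.7, 1.5) ⇒ out
candidate 6: (m,n)=(-4,-20) → π∥ = -4-20·λ ≈ -88.72136, π⊥ = -4-20·λ' ≈ 0.72136 ∈ [0.7, 1.5) ⇒ IN Λ

3, 6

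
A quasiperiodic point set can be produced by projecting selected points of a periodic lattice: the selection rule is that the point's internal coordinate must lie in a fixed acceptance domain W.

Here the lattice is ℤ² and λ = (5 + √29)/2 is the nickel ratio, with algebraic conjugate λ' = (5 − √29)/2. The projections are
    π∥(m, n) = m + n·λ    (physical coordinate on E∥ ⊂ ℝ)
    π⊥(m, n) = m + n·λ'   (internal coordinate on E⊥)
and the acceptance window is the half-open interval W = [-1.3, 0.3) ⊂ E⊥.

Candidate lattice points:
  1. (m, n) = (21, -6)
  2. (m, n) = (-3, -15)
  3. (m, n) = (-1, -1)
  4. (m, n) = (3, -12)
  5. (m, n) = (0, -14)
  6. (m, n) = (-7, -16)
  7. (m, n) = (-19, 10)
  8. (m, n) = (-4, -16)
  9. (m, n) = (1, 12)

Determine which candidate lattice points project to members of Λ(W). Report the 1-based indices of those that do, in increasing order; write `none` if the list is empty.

2, 3, 8

Numerically λ ≈ 5.192582 and λ' = −1/λ ≈ -0.192582.
candidate 1: (m,n)=(21,-6) → π∥ = 21-6·λ ≈ -10.155494, π⊥ = 21-6·λ' ≈ 22.155494 ∉ [-1.3, 0.3) ⇒ out
candidate 2: (m,n)=(-3,-15) → π∥ = -3-15·λ ≈ -80.888736, π⊥ = -3-15·λ' ≈ -0.111264 ∈ [-1.3, 0.3) ⇒ IN Λ
candidate 3: (m,n)=(-1,-1) → π∥ = -1-1·λ ≈ -6.192582, π⊥ = -1-1·λ' ≈ -0.807418 ∈ [-1.3, 0.3) ⇒ IN Λ
candidate 4: (m,n)=(3,-12) → π∥ = 3-12·λ ≈ -59.310989, π⊥ = 3-12·λ' ≈ 5.310989 ∉ [-1.3, 0.3) ⇒ out
candidate 5: (m,n)=(0,-14) → π∥ = 0-14·λ ≈ -72.696154, π⊥ = 0-14·λ' ≈ 2.696154 ∉ [-1.3, 0.3) ⇒ out
candidate 6: (m,n)=(-7,-16) → π∥ = -7-16·λ ≈ -90.081318, π⊥ = -7-16·λ' ≈ -3.918682 ∉ [-1.3, 0.3) ⇒ out
candidate 7: (m,n)=(-19,10) → π∥ = -19+10·λ ≈ 32.925824, π⊥ = -19+10·λ' ≈ -20.925824 ∉ [-1.3, 0.3) ⇒ out
candidate 8: (m,n)=(-4,-16) → π∥ = -4-16·λ ≈ -87.081318, π⊥ = -4-16·λ' ≈ -0.918682 ∈ [-1.3, 0.3) ⇒ IN Λ
candidate 9: (m,n)=(1,12) → π∥ = 1+12·λ ≈ 63.310989, π⊥ = 1+12·λ' ≈ -1.310989 ∉ [-1.3, 0.3) ⇒ out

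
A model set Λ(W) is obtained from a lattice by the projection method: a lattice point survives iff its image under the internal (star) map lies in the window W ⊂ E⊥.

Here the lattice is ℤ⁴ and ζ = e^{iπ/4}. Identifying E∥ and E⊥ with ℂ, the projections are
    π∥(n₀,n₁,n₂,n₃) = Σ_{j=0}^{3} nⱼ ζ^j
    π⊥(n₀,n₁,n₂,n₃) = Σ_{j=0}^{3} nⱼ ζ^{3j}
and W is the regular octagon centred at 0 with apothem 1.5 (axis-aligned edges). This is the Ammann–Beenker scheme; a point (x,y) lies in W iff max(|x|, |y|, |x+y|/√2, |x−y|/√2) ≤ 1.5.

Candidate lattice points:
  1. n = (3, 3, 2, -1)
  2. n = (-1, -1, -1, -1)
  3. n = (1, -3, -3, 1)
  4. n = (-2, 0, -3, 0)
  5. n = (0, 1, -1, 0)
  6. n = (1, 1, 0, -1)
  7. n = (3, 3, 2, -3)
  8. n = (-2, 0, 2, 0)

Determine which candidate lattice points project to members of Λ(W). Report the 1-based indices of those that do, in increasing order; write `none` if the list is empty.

Internal map: ζ^{3j} for j=0..3 gives (1,0), (−√2/2,√2/2), (0,−1), (√2/2,√2/2).
#1 (3, 3, 2, -1): internal (0.1716, -0.5858); octagon support 0.5858 vs apothem 1.5 → ∈ W
#2 (-1, -1, -1, -1): internal (-1.0000, -0.4142); octagon support 1.0000 vs apothem 1.5 → ∈ W
#3 (1, -3, -3, 1): internal (3.8284, 1.5858); octagon support 3.8284 vs apothem 1.5 → ∉ W
#4 (-2, 0, -3, 0): internal (-2.0000, 3.0000); octagon support 3.5355 vs apothem 1.5 → ∉ W
#5 (0, 1, -1, 0): internal (-0.7071, 1.7071); octagon support 1.7071 vs apothem 1.5 → ∉ W
#6 (1, 1, 0, -1): internal (-0.4142, 0.0000); octagon support 0.4142 vs apothem 1.5 → ∈ W
#7 (3, 3, 2, -3): internal (-1.2426, -2.0000); octagon support 2.2929 vs apothem 1.5 → ∉ W
#8 (-2, 0, 2, 0): internal (-2.0000, -2.0000); octagon support 2.8284 vs apothem 1.5 → ∉ W

1, 2, 6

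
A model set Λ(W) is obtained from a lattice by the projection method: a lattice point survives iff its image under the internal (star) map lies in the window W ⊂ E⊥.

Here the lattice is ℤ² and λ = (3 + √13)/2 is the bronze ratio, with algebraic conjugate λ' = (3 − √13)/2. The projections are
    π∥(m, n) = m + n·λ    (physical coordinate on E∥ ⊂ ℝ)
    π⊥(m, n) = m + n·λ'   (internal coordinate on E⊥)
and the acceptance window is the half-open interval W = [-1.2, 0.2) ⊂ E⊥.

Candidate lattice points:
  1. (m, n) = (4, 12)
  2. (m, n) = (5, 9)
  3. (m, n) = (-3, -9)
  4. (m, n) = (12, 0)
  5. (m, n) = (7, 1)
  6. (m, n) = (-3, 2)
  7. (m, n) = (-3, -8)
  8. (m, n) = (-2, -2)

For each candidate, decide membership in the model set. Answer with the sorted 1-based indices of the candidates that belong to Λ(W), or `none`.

3, 7

λ' = (3−√13)/2 ≈ -0.3028.
candidate 1: (m,n)=(4,12) → π∥ = 4+12·λ ≈ 43.6333, π⊥ = 4+12·λ' ≈ 0.3667 ∉ [-1.2, 0.2) ⇒ out
candidate 2: (m,n)=(5,9) → π∥ = 5+9·λ ≈ 34.7250, π⊥ = 5+9·λ' ≈ 2.2750 ∉ [-1.2, 0.2) ⇒ out
candidate 3: (m,n)=(-3,-9) → π∥ = -3-9·λ ≈ -32.7250, π⊥ = -3-9·λ' ≈ -0.2750 ∈ [-1.2, 0.2) ⇒ IN Λ
candidate 4: (m,n)=(12,0) → π∥ = 12+0·λ ≈ 12.0000, π⊥ = 12+0·λ' ≈ 12.0000 ∉ [-1.2, 0.2) ⇒ out
candidate 5: (m,n)=(7,1) → π∥ = 7+1·λ ≈ 10.3028, π⊥ = 7+1·λ' ≈ 6.6972 ∉ [-1.2, 0.2) ⇒ out
candidate 6: (m,n)=(-3,2) → π∥ = -3+2·λ ≈ 3.6056, π⊥ = -3+2·λ' ≈ -3.6056 ∉ [-1.2, 0.2) ⇒ out
candidate 7: (m,n)=(-3,-8) → π∥ = -3-8·λ ≈ -29.4222, π⊥ = -3-8·λ' ≈ -0.5778 ∈ [-1.2, 0.2) ⇒ IN Λ
candidate 8: (m,n)=(-2,-2) → π∥ = -2-2·λ ≈ -8.6056, π⊥ = -2-2·λ' ≈ -1.3944 ∉ [-1.2, 0.2) ⇒ out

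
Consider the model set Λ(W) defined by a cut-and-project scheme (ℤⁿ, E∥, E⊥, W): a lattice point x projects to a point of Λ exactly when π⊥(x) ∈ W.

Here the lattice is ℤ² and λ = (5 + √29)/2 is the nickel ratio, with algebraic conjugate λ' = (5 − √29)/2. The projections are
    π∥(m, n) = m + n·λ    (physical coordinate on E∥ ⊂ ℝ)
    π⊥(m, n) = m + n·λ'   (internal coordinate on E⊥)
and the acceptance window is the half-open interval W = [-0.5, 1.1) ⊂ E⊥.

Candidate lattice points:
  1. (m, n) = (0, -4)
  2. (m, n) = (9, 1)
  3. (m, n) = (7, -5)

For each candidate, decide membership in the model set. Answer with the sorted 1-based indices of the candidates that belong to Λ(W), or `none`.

1

Numerically λ ≈ 5.1926 and λ' = −1/λ ≈ -0.1926.
candidate 1: (m,n)=(0,-4) → π∥ = 0-4·λ ≈ -20.7703, π⊥ = 0-4·λ' ≈ 0.7703 ∈ [-0.5, 1.1) ⇒ IN Λ
candidate 2: (m,n)=(9,1) → π∥ = 9+1·λ ≈ 14.1926, π⊥ = 9+1·λ' ≈ 8.8074 ∉ [-0.5, 1.1) ⇒ out
candidate 3: (m,n)=(7,-5) → π∥ = 7-5·λ ≈ -18.9629, π⊥ = 7-5·λ' ≈ 7.9629 ∉ [-0.5, 1.1) ⇒ out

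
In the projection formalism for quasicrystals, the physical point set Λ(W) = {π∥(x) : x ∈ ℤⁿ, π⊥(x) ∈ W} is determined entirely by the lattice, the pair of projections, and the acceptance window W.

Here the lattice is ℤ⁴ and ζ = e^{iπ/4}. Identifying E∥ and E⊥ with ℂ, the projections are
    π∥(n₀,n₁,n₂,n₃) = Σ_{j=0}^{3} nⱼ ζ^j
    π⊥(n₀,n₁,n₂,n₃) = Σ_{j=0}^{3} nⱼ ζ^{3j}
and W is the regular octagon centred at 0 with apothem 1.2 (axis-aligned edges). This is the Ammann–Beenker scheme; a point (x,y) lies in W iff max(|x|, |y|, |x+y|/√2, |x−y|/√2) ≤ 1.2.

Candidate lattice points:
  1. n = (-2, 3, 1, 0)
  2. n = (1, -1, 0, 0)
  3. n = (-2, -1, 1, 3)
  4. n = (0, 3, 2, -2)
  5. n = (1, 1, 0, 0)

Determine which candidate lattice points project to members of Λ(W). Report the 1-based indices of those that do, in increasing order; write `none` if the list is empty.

π⊥(n) = n₀ + n₁ζ³ + n₂ζ⁶ + n₃ζ⁹ where ζ = e^{iπ/4}.
#1 (-2, 3, 1, 0): internal (-4.121320, 1.121320); octagon support 4.121320 vs apothem 1.2 → ∉ W
#2 (1, -1, 0, 0): internal (1.707107, -0.707107); octagon support 1.707107 vs apothem 1.2 → ∉ W
#3 (-2, -1, 1, 3): internal (0.828427, 0.414214); octagon support 0.878680 vs apothem 1.2 → ∈ W
#4 (0, 3, 2, -2): internal (-3.535534, -1.292893); octagon support 3.535534 vs apothem 1.2 → ∉ W
#5 (1, 1, 0, 0): internal (0.292893, 0.707107); octagon support 0.707107 vs apothem 1.2 → ∈ W

3, 5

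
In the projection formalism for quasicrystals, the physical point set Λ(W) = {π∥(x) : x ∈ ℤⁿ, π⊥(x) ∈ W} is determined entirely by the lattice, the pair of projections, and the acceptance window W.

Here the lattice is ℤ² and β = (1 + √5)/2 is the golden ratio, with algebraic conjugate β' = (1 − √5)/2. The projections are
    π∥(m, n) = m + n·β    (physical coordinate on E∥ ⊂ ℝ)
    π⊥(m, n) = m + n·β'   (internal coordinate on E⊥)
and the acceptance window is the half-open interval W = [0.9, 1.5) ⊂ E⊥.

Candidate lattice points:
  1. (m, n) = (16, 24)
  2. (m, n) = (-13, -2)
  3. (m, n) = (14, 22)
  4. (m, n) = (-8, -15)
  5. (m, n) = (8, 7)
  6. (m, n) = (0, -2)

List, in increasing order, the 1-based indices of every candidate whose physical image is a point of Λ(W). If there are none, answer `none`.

Compute β' = (1−√5)/2 = -0.618034, so π⊥(m,n) = m -0.618034·n.
[1] lift (16,24): star map gives 1.167184; window check 0.9 ≤ 1.167184 < 1.5 is true → IN Λ
[2] lift (-13,-2): star map gives -11.763932; window check 0.9 ≤ -11.763932 < 1.5 is false → out
[3] lift (14,22): star map gives 0.403252; window check 0.9 ≤ 0.403252 < 1.5 is false → out
[4] lift (-8,-15): star map gives 1.270510; window check 0.9 ≤ 1.270510 < 1.5 is true → IN Λ
[5] lift (8,7): star map gives 3.673762; window check 0.9 ≤ 3.673762 < 1.5 is false → out
[6] lift (0,-2): star map gives 1.236068; window check 0.9 ≤ 1.236068 < 1.5 is true → IN Λ

1, 4, 6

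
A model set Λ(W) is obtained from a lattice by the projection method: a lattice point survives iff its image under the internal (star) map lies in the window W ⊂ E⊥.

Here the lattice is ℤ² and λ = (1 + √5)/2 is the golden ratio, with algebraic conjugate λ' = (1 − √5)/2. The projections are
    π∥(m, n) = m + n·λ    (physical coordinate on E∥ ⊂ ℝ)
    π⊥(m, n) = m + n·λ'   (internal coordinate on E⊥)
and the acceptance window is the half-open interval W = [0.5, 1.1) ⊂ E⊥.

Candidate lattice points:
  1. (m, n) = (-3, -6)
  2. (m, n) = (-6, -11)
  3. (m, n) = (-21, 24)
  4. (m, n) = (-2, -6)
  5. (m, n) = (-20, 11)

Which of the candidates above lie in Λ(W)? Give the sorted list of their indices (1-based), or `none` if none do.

1, 2

λ' = (1−√5)/2 ≈ -0.618034.
#1 (-3,-6): internal coord -3 + (-6)·λ' = +0.708204; +0.708204 ∈ [0.5, 1.1) → IN Λ
#2 (-6,-11): internal coord -6 + (-11)·λ' = +0.798374; +0.798374 ∈ [0.5, 1.1) → IN Λ
#3 (-21,24): internal coord -21 + (24)·λ' = -35.832816; -35.832816 ∉ [0.5, 1.1) → out
#4 (-2,-6): internal coord -2 + (-6)·λ' = +1.708204; +1.708204 ∉ [0.5, 1.1) → out
#5 (-20,11): internal coord -20 + (11)·λ' = -26.798374; -26.798374 ∉ [0.5, 1.1) → out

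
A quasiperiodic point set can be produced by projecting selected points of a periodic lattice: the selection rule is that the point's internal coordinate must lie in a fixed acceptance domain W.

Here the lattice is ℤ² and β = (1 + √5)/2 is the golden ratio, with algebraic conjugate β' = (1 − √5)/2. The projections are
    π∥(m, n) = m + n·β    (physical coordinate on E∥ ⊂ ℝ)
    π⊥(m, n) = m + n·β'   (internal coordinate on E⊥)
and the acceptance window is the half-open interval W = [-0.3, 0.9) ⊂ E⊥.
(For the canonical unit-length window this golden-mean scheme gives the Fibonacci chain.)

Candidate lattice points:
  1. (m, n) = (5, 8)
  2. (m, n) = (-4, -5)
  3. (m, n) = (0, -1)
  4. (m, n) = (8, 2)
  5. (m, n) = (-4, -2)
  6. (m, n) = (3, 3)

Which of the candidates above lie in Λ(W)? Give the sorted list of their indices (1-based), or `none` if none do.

1, 3

Compute β' = (1−√5)/2 = -0.6180, so π⊥(m,n) = m -0.6180·n.
#1 (5,8): internal coord 5 + (8)·β' = +0.0557; +0.0557 ∈ [-0.3, 0.9) → IN Λ
#2 (-4,-5): internal coord -4 + (-5)·β' = -0.9098; -0.9098 ∉ [-0.3, 0.9) → out
#3 (0,-1): internal coord 0 + (-1)·β' = +0.6180; +0.6180 ∈ [-0.3, 0.9) → IN Λ
#4 (8,2): internal coord 8 + (2)·β' = +6.7639; +6.7639 ∉ [-0.3, 0.9) → out
#5 (-4,-2): internal coord -4 + (-2)·β' = -2.7639; -2.7639 ∉ [-0.3, 0.9) → out
#6 (3,3): internal coord 3 + (3)·β' = +1.1459; +1.1459 ∉ [-0.3, 0.9) → out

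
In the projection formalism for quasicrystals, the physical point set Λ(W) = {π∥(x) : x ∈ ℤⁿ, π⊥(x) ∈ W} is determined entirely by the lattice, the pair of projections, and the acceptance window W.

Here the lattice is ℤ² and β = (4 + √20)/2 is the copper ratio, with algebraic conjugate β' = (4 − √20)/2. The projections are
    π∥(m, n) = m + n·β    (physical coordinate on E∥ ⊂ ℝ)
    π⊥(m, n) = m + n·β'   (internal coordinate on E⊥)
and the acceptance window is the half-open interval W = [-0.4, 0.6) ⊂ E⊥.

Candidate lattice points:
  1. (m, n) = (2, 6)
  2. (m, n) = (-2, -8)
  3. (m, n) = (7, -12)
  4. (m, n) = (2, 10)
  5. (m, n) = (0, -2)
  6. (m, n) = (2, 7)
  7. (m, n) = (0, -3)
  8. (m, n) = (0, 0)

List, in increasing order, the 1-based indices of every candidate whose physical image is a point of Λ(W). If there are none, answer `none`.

β' = (4−√20)/2 ≈ -0.23607.
[1] lift (2,6): star map gives 0.58359; window check -0.4 ≤ 0.58359 < 0.6 is true → IN Λ
[2] lift (-2,-8): star map gives -0.11146; window check -0.4 ≤ -0.11146 < 0.6 is true → IN Λ
[3] lift (7,-12): star map gives 9.83282; window check -0.4 ≤ 9.83282 < 0.6 is false → out
[4] lift (2,10): star map gives -0.36068; window check -0.4 ≤ -0.36068 < 0.6 is true → IN Λ
[5] lift (0,-2): star map gives 0.47214; window check -0.4 ≤ 0.47214 < 0.6 is true → IN Λ
[6] lift (2,7): star map gives 0.34752; window check -0.4 ≤ 0.34752 < 0.6 is true → IN Λ
[7] lift (0,-3): star map gives 0.70820; window check -0.4 ≤ 0.70820 < 0.6 is false → out
[8] lift (0,0): star map gives 0.00000; window check -0.4 ≤ 0.00000 < 0.6 is true → IN Λ

1, 2, 4, 5, 6, 8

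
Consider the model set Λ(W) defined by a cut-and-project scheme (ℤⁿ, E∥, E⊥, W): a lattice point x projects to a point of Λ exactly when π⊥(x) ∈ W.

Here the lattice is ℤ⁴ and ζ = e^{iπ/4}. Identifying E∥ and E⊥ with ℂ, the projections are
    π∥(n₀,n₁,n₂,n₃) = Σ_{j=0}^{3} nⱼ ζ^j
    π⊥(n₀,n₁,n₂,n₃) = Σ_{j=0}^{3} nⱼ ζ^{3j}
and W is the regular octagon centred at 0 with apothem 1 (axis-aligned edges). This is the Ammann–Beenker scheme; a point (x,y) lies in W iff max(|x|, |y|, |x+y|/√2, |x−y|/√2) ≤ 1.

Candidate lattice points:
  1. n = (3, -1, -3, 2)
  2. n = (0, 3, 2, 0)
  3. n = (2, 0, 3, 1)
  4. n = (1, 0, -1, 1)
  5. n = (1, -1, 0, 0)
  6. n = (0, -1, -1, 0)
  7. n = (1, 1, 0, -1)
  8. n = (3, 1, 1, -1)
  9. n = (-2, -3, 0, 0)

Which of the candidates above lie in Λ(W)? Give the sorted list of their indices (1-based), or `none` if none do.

Internal map: ζ^{3j} for j=0..3 gives (1,0), (−√2/2,√2/2), (0,−1), (√2/2,√2/2).
candidate 1: n = (3, -1, -3, 2) → π⊥ ≈ (+5.12132, +3.70711); max(|x|,|y|,|x±y|/√2) = 6.24264 > 1 ⇒ ∉ W
candidate 2: n = (0, 3, 2, 0) → π⊥ ≈ (-2.12132, +0.12132); max(|x|,|y|,|x±y|/√2) = 2.12132 > 1 ⇒ ∉ W
candidate 3: n = (2, 0, 3, 1) → π⊥ ≈ (+2.70711, -2.29289); max(|x|,|y|,|x±y|/√2) = 3.53553 > 1 ⇒ ∉ W
candidate 4: n = (1, 0, -1, 1) → π⊥ ≈ (+1.70711, +1.70711); max(|x|,|y|,|x±y|/√2) = 2.41421 > 1 ⇒ ∉ W
candidate 5: n = (1, -1, 0, 0) → π⊥ ≈ (+1.70711, -0.70711); max(|x|,|y|,|x±y|/√2) = 1.70711 > 1 ⇒ ∉ W
candidate 6: n = (0, -1, -1, 0) → π⊥ ≈ (+0.70711, +0.29289); max(|x|,|y|,|x±y|/√2) = 0.70711 ≤ 1 ⇒ ∈ W
candidate 7: n = (1, 1, 0, -1) → π⊥ ≈ (-0.41421, +0.00000); max(|x|,|y|,|x±y|/√2) = 0.41421 ≤ 1 ⇒ ∈ W
candidate 8: n = (3, 1, 1, -1) → π⊥ ≈ (+1.58579, -1.00000); max(|x|,|y|,|x±y|/√2) = 1.82843 > 1 ⇒ ∉ W
candidate 9: n = (-2, -3, 0, 0) → π⊥ ≈ (+0.12132, -2.12132); max(|x|,|y|,|x±y|/√2) = 2.12132 > 1 ⇒ ∉ W

6, 7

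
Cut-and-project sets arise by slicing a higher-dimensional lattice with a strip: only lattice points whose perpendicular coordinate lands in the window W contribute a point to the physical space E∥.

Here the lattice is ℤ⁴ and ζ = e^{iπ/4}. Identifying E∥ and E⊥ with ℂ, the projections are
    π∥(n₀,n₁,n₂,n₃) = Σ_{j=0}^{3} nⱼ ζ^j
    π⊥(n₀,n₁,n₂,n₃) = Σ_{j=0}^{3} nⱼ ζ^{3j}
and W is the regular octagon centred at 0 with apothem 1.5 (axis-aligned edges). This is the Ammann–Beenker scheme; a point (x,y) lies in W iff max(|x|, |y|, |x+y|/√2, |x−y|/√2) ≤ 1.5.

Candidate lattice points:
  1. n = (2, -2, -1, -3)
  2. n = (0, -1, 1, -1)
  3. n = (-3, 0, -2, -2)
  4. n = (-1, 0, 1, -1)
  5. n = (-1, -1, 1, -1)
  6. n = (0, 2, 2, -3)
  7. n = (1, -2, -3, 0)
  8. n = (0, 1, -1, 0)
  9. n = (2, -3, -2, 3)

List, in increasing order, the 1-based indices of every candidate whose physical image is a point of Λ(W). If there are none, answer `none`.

none

With ζ = e^{iπ/4} the internal vectors are ζ^0,ζ^3,ζ^6,ζ^9.
#1 (2, -2, -1, -3): internal (1.2929, -2.5355); octagon support 2.7071 vs apothem 1.5 → ∉ W
#2 (0, -1, 1, -1): internal (0.0000, -2.4142); octagon support 2.4142 vs apothem 1.5 → ∉ W
#3 (-3, 0, -2, -2): internal (-4.4142, 0.5858); octagon support 4.4142 vs apothem 1.5 → ∉ W
#4 (-1, 0, 1, -1): internal (-1.7071, -1.7071); octagon support 2.4142 vs apothem 1.5 → ∉ W
#5 (-1, -1, 1, -1): internal (-1.0000, -2.4142); octagon support 2.4142 vs apothem 1.5 → ∉ W
#6 (0, 2, 2, -3): internal (-3.5355, -2.7071); octagon support 4.4142 vs apothem 1.5 → ∉ W
#7 (1, -2, -3, 0): internal (2.4142, 1.5858); octagon support 2.8284 vs apothem 1.5 → ∉ W
#8 (0, 1, -1, 0): internal (-0.7071, 1.7071); octagon support 1.7071 vs apothem 1.5 → ∉ W
#9 (2, -3, -2, 3): internal (6.2426, 2.0000); octagon support 6.2426 vs apothem 1.5 → ∉ W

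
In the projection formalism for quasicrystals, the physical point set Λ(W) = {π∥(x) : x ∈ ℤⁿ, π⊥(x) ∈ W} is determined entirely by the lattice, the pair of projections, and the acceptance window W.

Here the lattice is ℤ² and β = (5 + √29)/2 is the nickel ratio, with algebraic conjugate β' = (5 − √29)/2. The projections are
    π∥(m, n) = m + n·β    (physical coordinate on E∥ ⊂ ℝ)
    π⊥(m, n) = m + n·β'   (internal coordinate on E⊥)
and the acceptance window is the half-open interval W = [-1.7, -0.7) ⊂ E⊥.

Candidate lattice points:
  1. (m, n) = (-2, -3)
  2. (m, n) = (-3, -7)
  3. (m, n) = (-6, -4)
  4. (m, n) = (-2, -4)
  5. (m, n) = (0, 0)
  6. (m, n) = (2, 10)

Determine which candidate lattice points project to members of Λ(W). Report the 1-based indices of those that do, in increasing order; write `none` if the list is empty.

Numerically β ≈ 5.192582 and β' = −1/β ≈ -0.192582.
#1 (-2,-3): internal coord -2 + (-3)·β' = -1.422253; -1.422253 ∈ [-1.7, -0.7) → IN Λ
#2 (-3,-7): internal coord -3 + (-7)·β' = -1.651923; -1.651923 ∈ [-1.7, -0.7) → IN Λ
#3 (-6,-4): internal coord -6 + (-4)·β' = -5.229670; -5.229670 ∉ [-1.7, -0.7) → out
#4 (-2,-4): internal coord -2 + (-4)·β' = -1.229670; -1.229670 ∈ [-1.7, -0.7) → IN Λ
#5 (0,0): internal coord 0 + (0)·β' = +0.000000; +0.000000 ∉ [-1.7, -0.7) → out
#6 (2,10): internal coord 2 + (10)·β' = +0.074176; +0.074176 ∉ [-1.7, -0.7) → out

1, 2, 4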